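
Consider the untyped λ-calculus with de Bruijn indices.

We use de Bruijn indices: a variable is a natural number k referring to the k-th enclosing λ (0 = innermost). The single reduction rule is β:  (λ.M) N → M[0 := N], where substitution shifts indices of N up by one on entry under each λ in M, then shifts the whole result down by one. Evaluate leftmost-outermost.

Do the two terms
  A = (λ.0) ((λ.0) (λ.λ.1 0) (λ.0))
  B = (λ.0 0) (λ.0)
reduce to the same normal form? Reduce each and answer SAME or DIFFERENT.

Term A:
  start: (λ.0) ((λ.0) (λ.λ.1 0) (λ.0))
  [1] (λ.0) (λ.λ.1 0) (λ.0)
  [2] (λ.λ.1 0) (λ.0)
  [3] λ.(λ.0) 0
  [4] λ.0

Term B:
  start: (λ.0 0) (λ.0)
  [1] (λ.0) (λ.0)
  [2] λ.0

Answer: SAME — A ⇓ λ.0, B ⇓ λ.0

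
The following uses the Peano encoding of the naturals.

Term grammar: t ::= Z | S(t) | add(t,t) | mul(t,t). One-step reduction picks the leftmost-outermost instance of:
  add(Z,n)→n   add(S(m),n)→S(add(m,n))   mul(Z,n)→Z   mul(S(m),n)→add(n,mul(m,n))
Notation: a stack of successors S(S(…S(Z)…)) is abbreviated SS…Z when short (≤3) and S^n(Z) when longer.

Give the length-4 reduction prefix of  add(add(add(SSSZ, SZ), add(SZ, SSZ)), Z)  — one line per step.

Answer: after 4 steps: S(add(add(S(add(SZ, SZ)), add(SZ, SSZ)), Z))

Derivation:
  start: add(add(add(SSSZ, SZ), add(SZ, SSZ)), Z)
  [1] add(add(S(add(SSZ, SZ)), add(SZ, SSZ)), Z)
  [2] add(S(add(add(SSZ, SZ), add(SZ, SSZ))), Z)
  [3] S(add(add(add(SSZ, SZ), add(SZ, SSZ)), Z))
  [4] S(add(add(S(add(SZ, SZ)), add(SZ, SSZ)), Z))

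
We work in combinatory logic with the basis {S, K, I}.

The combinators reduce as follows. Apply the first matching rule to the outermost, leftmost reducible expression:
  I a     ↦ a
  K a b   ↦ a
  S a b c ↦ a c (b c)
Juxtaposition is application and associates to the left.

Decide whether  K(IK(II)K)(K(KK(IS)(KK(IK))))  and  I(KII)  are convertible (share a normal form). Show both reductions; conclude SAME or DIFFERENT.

Answer: SAME — A ⇓ I, B ⇓ I

Working:
Term A:
  start: K(IK(II)K)(K(KK(IS)(KK(IK))))
  step 1: IK(II)K
  step 2: K(II)K
  step 3: II
  step 4: I

Term B:
  start: I(KII)
  step 1: KII
  step 2: I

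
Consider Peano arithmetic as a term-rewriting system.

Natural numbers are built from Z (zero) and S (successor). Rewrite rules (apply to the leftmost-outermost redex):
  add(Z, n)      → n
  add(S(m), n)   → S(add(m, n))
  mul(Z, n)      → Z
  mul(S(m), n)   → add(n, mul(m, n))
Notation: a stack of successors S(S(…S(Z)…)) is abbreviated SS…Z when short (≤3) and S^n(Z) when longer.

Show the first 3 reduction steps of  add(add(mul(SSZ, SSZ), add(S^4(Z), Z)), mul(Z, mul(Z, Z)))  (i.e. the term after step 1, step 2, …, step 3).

Answer: after 3 steps: add(S(add(add(SZ, mul(SZ, SSZ)), add(S^4(Z), Z))), mul(Z, mul(Z, Z)))

Reduction:
  start: add(add(mul(SSZ, SSZ), add(S^4(Z), Z)), mul(Z, mul(Z, Z)))
  step 1: add(add(add(SSZ, mul(SZ, SSZ)), add(S^4(Z), Z)), mul(Z, mul(Z, Z)))
  step 2: add(add(S(add(SZ, mul(SZ, SSZ))), add(S^4(Z), Z)), mul(Z, mul(Z, Z)))
  step 3: add(S(add(add(SZ, mul(SZ, SSZ)), add(S^4(Z), Z))), mul(Z, mul(Z, Z)))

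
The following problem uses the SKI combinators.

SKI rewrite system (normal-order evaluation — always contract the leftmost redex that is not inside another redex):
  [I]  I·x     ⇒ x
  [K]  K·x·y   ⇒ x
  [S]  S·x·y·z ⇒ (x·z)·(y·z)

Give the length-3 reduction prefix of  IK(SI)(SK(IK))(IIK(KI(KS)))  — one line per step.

Answer: after 3 steps: SI(IK(KI(KS)))

Reduction:
  start: IK(SI)(SK(IK))(IIK(KI(KS)))
  →1  K(SI)(SK(IK))(IIK(KI(KS)))
  →2  SI(IIK(KI(KS)))
  →3  SI(IK(KI(KS)))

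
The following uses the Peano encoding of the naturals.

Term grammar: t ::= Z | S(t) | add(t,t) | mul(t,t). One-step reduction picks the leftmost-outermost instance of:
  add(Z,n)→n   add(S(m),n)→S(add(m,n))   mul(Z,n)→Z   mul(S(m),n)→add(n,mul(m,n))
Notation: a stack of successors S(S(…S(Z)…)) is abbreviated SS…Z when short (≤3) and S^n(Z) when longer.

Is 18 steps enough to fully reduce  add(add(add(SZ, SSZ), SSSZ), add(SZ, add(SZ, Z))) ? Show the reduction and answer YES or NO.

  start: add(add(add(SZ, SSZ), SSSZ), add(SZ, add(SZ, Z)))
  [1] add(add(S(add(Z, SSZ)), SSSZ), add(SZ, add(SZ, Z)))
  [2] add(S(add(add(Z, SSZ), SSSZ)), add(SZ, add(SZ, Z)))
  [3] S(add(add(add(Z, SSZ), SSSZ), add(SZ, add(SZ, Z))))
  [4] S(add(add(SSZ, SSSZ), add(SZ, add(SZ, Z))))
  [5] S(add(S(add(SZ, SSSZ)), add(SZ, add(SZ, Z))))
  [6] S(S(add(add(SZ, SSSZ), add(SZ, add(SZ, Z)))))
  [7] S(S(add(S(add(Z, SSSZ)), add(SZ, add(SZ, Z)))))
  [8] S(S(S(add(add(Z, SSSZ), add(SZ, add(SZ, Z))))))
  [9] S(S(S(add(SSSZ, add(SZ, add(SZ, Z))))))
  [10] S(S(S(S(add(SSZ, add(SZ, add(SZ, Z)))))))
  [11] S(S(S(S(S(add(SZ, add(SZ, add(SZ, Z))))))))
  [12] S(S(S(S(S(S(add(Z, add(SZ, add(SZ, Z)))))))))
  [13] S(S(S(S(S(S(add(SZ, add(SZ, Z))))))))
  [14] S(S(S(S(S(S(S(add(Z, add(SZ, Z)))))))))
  [15] S(S(S(S(S(S(S(add(SZ, Z))))))))
  [16] S(S(S(S(S(S(S(S(add(Z, Z)))))))))
  [17] S^8(Z)

Answer: YES — reaches normal form S^8(Z) in 17 ≤ 18 steps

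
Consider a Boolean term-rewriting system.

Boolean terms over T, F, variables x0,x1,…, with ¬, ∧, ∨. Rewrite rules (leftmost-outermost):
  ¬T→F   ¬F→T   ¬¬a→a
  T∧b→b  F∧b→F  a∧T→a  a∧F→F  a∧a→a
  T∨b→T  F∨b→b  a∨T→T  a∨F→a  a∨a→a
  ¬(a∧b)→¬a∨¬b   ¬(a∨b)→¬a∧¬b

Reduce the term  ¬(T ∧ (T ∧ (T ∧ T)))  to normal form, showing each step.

Answer: normal form = F  (in 9 steps)

Working:
  start: ¬(T ∧ (T ∧ (T ∧ T)))
  step 1: ¬T ∨ ¬(T ∧ (T ∧ T))
  step 2: F ∨ ¬(T ∧ (T ∧ T))
  step 3: ¬(T ∧ (T ∧ T))
  step 4: ¬T ∨ ¬(T ∧ T)
  step 5: F ∨ ¬(T ∧ T)
  step 6: ¬(T ∧ T)
  step 7: ¬T ∨ ¬T
  step 8: ¬T
  step 9: F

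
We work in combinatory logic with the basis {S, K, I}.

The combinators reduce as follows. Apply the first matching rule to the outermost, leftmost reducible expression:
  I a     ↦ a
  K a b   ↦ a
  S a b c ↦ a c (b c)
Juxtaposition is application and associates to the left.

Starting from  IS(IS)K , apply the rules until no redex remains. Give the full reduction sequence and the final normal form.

  start: IS(IS)K
  →1  S(IS)K
  →2  SSK

Answer: normal form = SSK  (in 2 steps)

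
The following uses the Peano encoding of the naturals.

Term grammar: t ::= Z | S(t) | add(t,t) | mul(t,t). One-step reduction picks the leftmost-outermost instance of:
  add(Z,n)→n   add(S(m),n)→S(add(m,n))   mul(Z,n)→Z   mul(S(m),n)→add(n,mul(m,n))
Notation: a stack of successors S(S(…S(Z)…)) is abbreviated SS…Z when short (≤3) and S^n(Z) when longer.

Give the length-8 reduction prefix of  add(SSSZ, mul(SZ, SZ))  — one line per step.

  start: add(SSSZ, mul(SZ, SZ))
  [1] S(add(SSZ, mul(SZ, SZ)))
  [2] S(S(add(SZ, mul(SZ, SZ))))
  [3] S(S(S(add(Z, mul(SZ, SZ)))))
  [4] S(S(S(mul(SZ, SZ))))
  [5] S(S(S(add(SZ, mul(Z, SZ)))))
  [6] S(S(S(S(add(Z, mul(Z, SZ))))))
  [7] S(S(S(S(mul(Z, SZ)))))
  [8] S^4(Z)

Answer: after 8 steps: S^4(Z)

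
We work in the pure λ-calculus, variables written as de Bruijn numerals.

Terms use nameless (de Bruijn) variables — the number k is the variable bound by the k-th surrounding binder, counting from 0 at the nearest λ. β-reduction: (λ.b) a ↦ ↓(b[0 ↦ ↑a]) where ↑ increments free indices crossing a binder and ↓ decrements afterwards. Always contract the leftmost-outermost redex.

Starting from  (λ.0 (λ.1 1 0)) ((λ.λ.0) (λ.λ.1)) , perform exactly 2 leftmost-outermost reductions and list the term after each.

Answer: after 2 steps: (λ.0) (λ.(λ.λ.0) (λ.λ.1) ((λ.λ.0) (λ.λ.1)) 0)

Working:
  start: (λ.0 (λ.1 1 0)) ((λ.λ.0) (λ.λ.1))
  [1] (λ.λ.0) (λ.λ.1) (λ.(λ.λ.0) (λ.λ.1) ((λ.λ.0) (λ.λ.1)) 0)
  [2] (λ.0) (λ.(λ.λ.0) (λ.λ.1) ((λ.λ.0) (λ.λ.1)) 0)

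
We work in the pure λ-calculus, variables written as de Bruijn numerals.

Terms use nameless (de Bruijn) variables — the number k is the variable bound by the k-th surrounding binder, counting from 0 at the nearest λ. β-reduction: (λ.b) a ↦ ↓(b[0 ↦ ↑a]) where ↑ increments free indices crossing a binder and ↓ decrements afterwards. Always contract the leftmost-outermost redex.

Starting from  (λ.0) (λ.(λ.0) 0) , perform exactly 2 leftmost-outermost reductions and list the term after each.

  start: (λ.0) (λ.(λ.0) 0)
  step 1: λ.(λ.0) 0
  step 2: λ.0

Answer: after 2 steps: λ.0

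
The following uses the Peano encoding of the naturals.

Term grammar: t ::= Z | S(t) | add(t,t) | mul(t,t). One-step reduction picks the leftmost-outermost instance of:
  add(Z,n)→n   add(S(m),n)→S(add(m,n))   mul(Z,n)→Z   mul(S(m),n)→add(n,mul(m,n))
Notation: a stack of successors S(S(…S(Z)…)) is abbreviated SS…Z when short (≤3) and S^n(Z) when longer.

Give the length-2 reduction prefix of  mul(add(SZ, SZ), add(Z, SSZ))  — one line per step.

Answer: after 2 steps: add(add(Z, SSZ), mul(add(Z, SZ), add(Z, SSZ)))

Working:
  start: mul(add(SZ, SZ), add(Z, SSZ))
  step 1: mul(S(add(Z, SZ)), add(Z, SSZ))
  step 2: add(add(Z, SSZ), mul(add(Z, SZ), add(Z, SSZ)))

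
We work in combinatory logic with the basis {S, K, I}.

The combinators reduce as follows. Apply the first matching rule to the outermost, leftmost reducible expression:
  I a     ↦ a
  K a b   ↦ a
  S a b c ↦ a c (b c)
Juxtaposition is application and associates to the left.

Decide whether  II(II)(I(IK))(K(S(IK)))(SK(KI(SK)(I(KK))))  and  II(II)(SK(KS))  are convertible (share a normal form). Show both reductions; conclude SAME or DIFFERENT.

Answer: DIFFERENT — A ⇓ K(SK), B ⇓ SK(KS)

Reduction:
Term A:
  start: II(II)(I(IK))(K(S(IK)))(SK(KI(SK)(I(KK))))
  step 1: I(II)(I(IK))(K(S(IK)))(SK(KI(SK)(I(KK))))
  step 2: II(I(IK))(K(S(IK)))(SK(KI(SK)(I(KK))))
  step 3: I(I(IK))(K(S(IK)))(SK(KI(SK)(I(KK))))
  step 4: I(IK)(K(S(IK)))(SK(KI(SK)(I(KK))))
  step 5: IK(K(S(IK)))(SK(KI(SK)(I(KK))))
  step 6: K(K(S(IK)))(SK(KI(SK)(I(KK))))
  step 7: K(S(IK))
  step 8: K(SK)

Term B:
  start: II(II)(SK(KS))
  step 1: I(II)(SK(KS))
  step 2: II(SK(KS))
  step 3: I(SK(KS))
  step 4: SK(KS)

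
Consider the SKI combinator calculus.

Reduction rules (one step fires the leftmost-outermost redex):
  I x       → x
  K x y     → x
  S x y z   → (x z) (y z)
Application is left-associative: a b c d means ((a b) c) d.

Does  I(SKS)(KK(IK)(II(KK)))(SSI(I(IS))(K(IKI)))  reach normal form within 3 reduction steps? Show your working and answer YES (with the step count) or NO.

Answer: NO — after 3 steps the term is KK(IK)(II(KK))(SSI(I(IS))(K(IKI))), not yet normal

Reduction:
  start: I(SKS)(KK(IK)(II(KK)))(SSI(I(IS))(K(IKI)))
  step 1: SKS(KK(IK)(II(KK)))(SSI(I(IS))(K(IKI)))
  step 2: K(KK(IK)(II(KK)))(S(KK(IK)(II(KK))))(SSI(I(IS))(K(IKI)))
  step 3: KK(IK)(II(KK))(SSI(I(IS))(K(IKI)))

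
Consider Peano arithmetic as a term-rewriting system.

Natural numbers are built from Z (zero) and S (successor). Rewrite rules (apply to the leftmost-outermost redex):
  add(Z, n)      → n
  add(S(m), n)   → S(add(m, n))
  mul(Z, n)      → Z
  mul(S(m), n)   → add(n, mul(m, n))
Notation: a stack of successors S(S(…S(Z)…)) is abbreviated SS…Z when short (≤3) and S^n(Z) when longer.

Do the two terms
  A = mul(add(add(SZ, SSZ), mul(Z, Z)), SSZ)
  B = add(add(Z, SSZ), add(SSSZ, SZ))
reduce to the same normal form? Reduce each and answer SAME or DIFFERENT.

Answer: SAME — A ⇓ S^6(Z), B ⇓ S^6(Z)

Derivation:
Term A:
  start: mul(add(add(SZ, SSZ), mul(Z, Z)), SSZ)
  [1] mul(add(S(add(Z, SSZ)), mul(Z, Z)), SSZ)
  [2] mul(S(add(add(Z, SSZ), mul(Z, Z))), SSZ)
  [3] add(SSZ, mul(add(add(Z, SSZ), mul(Z, Z)), SSZ))
  [4] S(add(SZ, mul(add(add(Z, SSZ), mul(Z, Z)), SSZ)))
  [5] S(S(add(Z, mul(add(add(Z, SSZ), mul(Z, Z)), SSZ))))
  [6] S(S(mul(add(add(Z, SSZ), mul(Z, Z)), SSZ)))
  [7] S(S(mul(add(SSZ, mul(Z, Z)), SSZ)))
  [8] S(S(mul(S(add(SZ, mul(Z, Z))), SSZ)))
  [9] S(S(add(SSZ, mul(add(SZ, mul(Z, Z)), SSZ))))
  [10] S(S(S(add(SZ, mul(add(SZ, mul(Z, Z)), SSZ)))))
  [11] S(S(S(S(add(Z, mul(add(SZ, mul(Z, Z)), SSZ))))))
  [12] S(S(S(S(mul(add(SZ, mul(Z, Z)), SSZ)))))
  [13] S(S(S(S(mul(S(add(Z, mul(Z, Z))), SSZ)))))
  [14] S(S(S(S(add(SSZ, mul(add(Z, mul(Z, Z)), SSZ))))))
  [15] S(S(S(S(S(add(SZ, mul(add(Z, mul(Z, Z)), SSZ)))))))
  [16] S(S(S(S(S(S(add(Z, mul(add(Z, mul(Z, Z)), SSZ))))))))
  [17] S(S(S(S(S(S(mul(add(Z, mul(Z, Z)), SSZ)))))))
  [18] S(S(S(S(S(S(mul(mul(Z, Z), SSZ)))))))
  [19] S(S(S(S(S(S(mul(Z, SSZ)))))))
  [20] S^6(Z)

Term B:
  start: add(add(Z, SSZ), add(SSSZ, SZ))
  [1] add(SSZ, add(SSSZ, SZ))
  [2] S(add(SZ, add(SSSZ, SZ)))
  [3] S(S(add(Z, add(SSSZ, SZ))))
  [4] S(S(add(SSSZ, SZ)))
  [5] S(S(S(add(SSZ, SZ))))
  [6] S(S(S(S(add(SZ, SZ)))))
  [7] S(S(S(S(S(add(Z, SZ))))))
  [8] S^6(Z)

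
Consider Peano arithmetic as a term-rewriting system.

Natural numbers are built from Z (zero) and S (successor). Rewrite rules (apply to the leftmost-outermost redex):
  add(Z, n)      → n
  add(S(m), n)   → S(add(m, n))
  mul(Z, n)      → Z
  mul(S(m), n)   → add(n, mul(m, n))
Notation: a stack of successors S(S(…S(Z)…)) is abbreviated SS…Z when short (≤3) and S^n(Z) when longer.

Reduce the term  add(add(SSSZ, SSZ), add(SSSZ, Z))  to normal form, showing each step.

Answer: normal form = S^8(Z)  (in 14 steps)

Derivation:
  start: add(add(SSSZ, SSZ), add(SSSZ, Z))
  step 1: add(S(add(SSZ, SSZ)), add(SSSZ, Z))
  step 2: S(add(add(SSZ, SSZ), add(SSSZ, Z)))
  step 3: S(add(S(add(SZ, SSZ)), add(SSSZ, Z)))
  step 4: S(S(add(add(SZ, SSZ), add(SSSZ, Z))))
  step 5: S(S(add(S(add(Z, SSZ)), add(SSSZ, Z))))
  step 6: S(S(S(add(add(Z, SSZ), add(SSSZ, Z)))))
  step 7: S(S(S(add(SSZ, add(SSSZ, Z)))))
  step 8: S(S(S(S(add(SZ, add(SSSZ, Z))))))
  step 9: S(S(S(S(S(add(Z, add(SSSZ, Z)))))))
  step 10: S(S(S(S(S(add(SSSZ, Z))))))
  step 11: S(S(S(S(S(S(add(SSZ, Z)))))))
  step 12: S(S(S(S(S(S(S(add(SZ, Z))))))))
  step 13: S(S(S(S(S(S(S(S(add(Z, Z)))))))))
  step 14: S^8(Z)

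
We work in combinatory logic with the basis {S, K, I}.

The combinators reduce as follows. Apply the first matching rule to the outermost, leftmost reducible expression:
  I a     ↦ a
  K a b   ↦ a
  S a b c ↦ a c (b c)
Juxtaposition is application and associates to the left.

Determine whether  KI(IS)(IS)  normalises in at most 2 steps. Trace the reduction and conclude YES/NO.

  start: KI(IS)(IS)
  [1] I(IS)
  [2] IS

Answer: NO — after 2 steps the term is IS, not yet normal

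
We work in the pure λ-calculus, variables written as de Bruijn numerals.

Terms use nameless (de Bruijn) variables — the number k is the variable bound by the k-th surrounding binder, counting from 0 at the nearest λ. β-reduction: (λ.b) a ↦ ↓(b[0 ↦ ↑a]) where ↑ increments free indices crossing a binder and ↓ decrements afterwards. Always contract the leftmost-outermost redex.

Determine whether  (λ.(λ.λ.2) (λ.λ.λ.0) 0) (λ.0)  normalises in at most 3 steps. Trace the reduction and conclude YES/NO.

Answer: YES — reaches normal form λ.0 in 3 ≤ 3 steps

Derivation:
  start: (λ.(λ.λ.2) (λ.λ.λ.0) 0) (λ.0)
  [1] (λ.λ.λ.0) (λ.λ.λ.0) (λ.0)
  [2] (λ.λ.0) (λ.0)
  [3] λ.0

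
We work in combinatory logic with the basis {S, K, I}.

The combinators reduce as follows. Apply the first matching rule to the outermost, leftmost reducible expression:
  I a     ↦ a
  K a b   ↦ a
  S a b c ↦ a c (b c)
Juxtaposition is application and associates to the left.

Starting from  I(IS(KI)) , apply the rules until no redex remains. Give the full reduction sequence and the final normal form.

Answer: normal form = S(KI)  (in 2 steps)

Working:
  start: I(IS(KI))
  step 1: IS(KI)
  step 2: S(KI)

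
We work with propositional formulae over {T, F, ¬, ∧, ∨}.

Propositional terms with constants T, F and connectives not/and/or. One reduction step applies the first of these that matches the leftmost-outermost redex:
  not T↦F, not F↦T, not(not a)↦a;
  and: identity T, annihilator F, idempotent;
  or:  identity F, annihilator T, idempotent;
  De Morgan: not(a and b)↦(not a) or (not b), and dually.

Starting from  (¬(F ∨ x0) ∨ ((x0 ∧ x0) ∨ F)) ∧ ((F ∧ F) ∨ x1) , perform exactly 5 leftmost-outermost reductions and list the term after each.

  start: (¬(F ∨ x0) ∨ ((x0 ∧ x0) ∨ F)) ∧ ((F ∧ F) ∨ x1)
  [1] ((¬F ∧ ¬x0) ∨ ((x0 ∧ x0) ∨ F)) ∧ ((F ∧ F) ∨ x1)
  [2] ((T ∧ ¬x0) ∨ ((x0 ∧ x0) ∨ F)) ∧ ((F ∧ F) ∨ x1)
  [3] (¬x0 ∨ ((x0 ∧ x0) ∨ F)) ∧ ((F ∧ F) ∨ x1)
  [4] (¬x0 ∨ (x0 ∧ x0)) ∧ ((F ∧ F) ∨ x1)
  [5] (¬x0 ∨ x0) ∧ ((F ∧ F) ∨ x1)

Answer: after 5 steps: (¬x0 ∨ x0) ∧ ((F ∧ F) ∨ x1)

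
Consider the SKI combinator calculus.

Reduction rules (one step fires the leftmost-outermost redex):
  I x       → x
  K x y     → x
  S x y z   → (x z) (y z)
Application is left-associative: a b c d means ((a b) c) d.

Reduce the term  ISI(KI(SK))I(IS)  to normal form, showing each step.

  start: ISI(KI(SK))I(IS)
  [1] SI(KI(SK))I(IS)
  [2] II(KI(SK)I)(IS)
  [3] I(KI(SK)I)(IS)
  [4] KI(SK)I(IS)
  [5] II(IS)
  [6] I(IS)
  [7] IS
  [8] S

Answer: normal form = S  (in 8 steps)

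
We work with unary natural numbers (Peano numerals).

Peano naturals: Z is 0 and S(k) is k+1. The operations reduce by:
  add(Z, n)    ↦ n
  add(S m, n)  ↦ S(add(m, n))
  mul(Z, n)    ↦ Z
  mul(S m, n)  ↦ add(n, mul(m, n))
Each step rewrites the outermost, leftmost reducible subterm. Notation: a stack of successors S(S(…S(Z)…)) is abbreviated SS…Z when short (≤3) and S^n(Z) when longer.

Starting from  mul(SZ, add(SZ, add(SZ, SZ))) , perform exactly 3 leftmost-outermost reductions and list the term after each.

  start: mul(SZ, add(SZ, add(SZ, SZ)))
  [1] add(add(SZ, add(SZ, SZ)), mul(Z, add(SZ, add(SZ, SZ))))
  [2] add(S(add(Z, add(SZ, SZ))), mul(Z, add(SZ, add(SZ, SZ))))
  [3] S(add(add(Z, add(SZ, SZ)), mul(Z, add(SZ, add(SZ, SZ)))))

Answer: after 3 steps: S(add(add(Z, add(SZ, SZ)), mul(Z, add(SZ, add(SZ, SZ)))))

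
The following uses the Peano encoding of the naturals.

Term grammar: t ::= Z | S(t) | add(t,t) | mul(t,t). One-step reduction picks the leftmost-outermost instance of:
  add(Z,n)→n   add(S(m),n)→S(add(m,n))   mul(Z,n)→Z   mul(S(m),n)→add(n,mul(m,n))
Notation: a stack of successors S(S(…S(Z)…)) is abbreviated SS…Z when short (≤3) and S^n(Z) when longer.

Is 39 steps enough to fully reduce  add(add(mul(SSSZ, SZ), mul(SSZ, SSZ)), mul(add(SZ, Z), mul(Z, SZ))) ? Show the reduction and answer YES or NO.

Answer: YES — reaches normal form S^7(Z) in 37 ≤ 39 steps

Derivation:
  start: add(add(mul(SSSZ, SZ), mul(SSZ, SSZ)), mul(add(SZ, Z), mul(Z, SZ)))
  step 1: add(add(add(SZ, mul(SSZ, SZ)), mul(SSZ, SSZ)), mul(add(SZ, Z), mul(Z, SZ)))
  step 2: add(add(S(add(Z, mul(SSZ, SZ))), mul(SSZ, SSZ)), mul(add(SZ, Z), mul(Z, SZ)))
  step 3: add(S(add(add(Z, mul(SSZ, SZ)), mul(SSZ, SSZ))), mul(add(SZ, Z), mul(Z, SZ)))
  step 4: S(add(add(add(Z, mul(SSZ, SZ)), mul(SSZ, SSZ)), mul(add(SZ, Z), mul(Z, SZ))))
  step 5: S(add(add(mul(SSZ, SZ), mul(SSZ, SSZ)), mul(add(SZ, Z), mul(Z, SZ))))
  step 6: S(add(add(add(SZ, mul(SZ, SZ)), mul(SSZ, SSZ)), mul(add(SZ, Z), mul(Z, SZ))))
  step 7: S(add(add(S(add(Z, mul(SZ, SZ))), mul(SSZ, SSZ)), mul(add(SZ, Z), mul(Z, SZ))))
  step 8: S(add(S(add(add(Z, mul(SZ, SZ)), mul(SSZ, SSZ))), mul(add(SZ, Z), mul(Z, SZ))))
  step 9: S(S(add(add(add(Z, mul(SZ, SZ)), mul(SSZ, SSZ)), mul(add(SZ, Z), mul(Z, SZ)))))
  step 10: S(S(add(add(mul(SZ, SZ), mul(SSZ, SSZ)), mul(add(SZ, Z), mul(Z, SZ)))))
  step 11: S(S(add(add(add(SZ, mul(Z, SZ)), mul(SSZ, SSZ)), mul(add(SZ, Z), mul(Z, SZ)))))
  step 12: S(S(add(add(S(add(Z, mul(Z, SZ))), mul(SSZ, SSZ)), mul(add(SZ, Z), mul(Z, SZ)))))
  step 13: S(S(add(S(add(add(Z, mul(Z, SZ)), mul(SSZ, SSZ))), mul(add(SZ, Z), mul(Z, SZ)))))
  step 14: S(S(S(add(add(add(Z, mul(Z, SZ)), mul(SSZ, SSZ)), mul(add(SZ, Z), mul(Z, SZ))))))
  step 15: S(S(S(add(add(mul(Z, SZ), mul(SSZ, SSZ)), mul(add(SZ, Z), mul(Z, SZ))))))
  step 16: S(S(S(add(add(Z, mul(SSZ, SSZ)), mul(add(SZ, Z), mul(Z, SZ))))))
  step 17: S(S(S(add(mul(SSZ, SSZ), mul(add(SZ, Z), mul(Z, SZ))))))
  step 18: S(S(S(add(add(SSZ, mul(SZ, SSZ)), mul(add(SZ, Z), mul(Z, SZ))))))
  step 19: S(S(S(add(S(add(SZ, mul(SZ, SSZ))), mul(add(SZ, Z), mul(Z, SZ))))))
  step 20: S(S(S(S(add(add(SZ, mul(SZ, SSZ)), mul(add(SZ, Z), mul(Z, SZ)))))))
  step 21: S(S(S(S(add(S(add(Z, mul(SZ, SSZ))), mul(add(SZ, Z), mul(Z, SZ)))))))
  step 22: S(S(S(S(S(add(add(Z, mul(SZ, SSZ)), mul(add(SZ, Z), mul(Z, SZ))))))))
  step 23: S(S(S(S(S(add(mul(SZ, SSZ), mul(add(SZ, Z), mul(Z, SZ))))))))
  step 24: S(S(S(S(S(add(add(SSZ, mul(Z, SSZ)), mul(add(SZ, Z), mul(Z, SZ))))))))
  step 25: S(S(S(S(S(add(S(add(SZ, mul(Z, SSZ))), mul(add(SZ, Z), mul(Z, SZ))))))))
  step 26: S(S(S(S(S(S(add(add(SZ, mul(Z, SSZ)), mul(add(SZ, Z), mul(Z, SZ)))))))))
  step 27: S(S(S(S(S(S(add(S(add(Z, mul(Z, SSZ))), mul(add(SZ, Z), mul(Z, SZ)))))))))
  step 28: S(S(S(S(S(S(S(add(add(Z, mul(Z, SSZ)), mul(add(SZ, Z), mul(Z, SZ))))))))))
  step 29: S(S(S(S(S(S(S(add(mul(Z, SSZ), mul(add(SZ, Z), mul(Z, SZ))))))))))
  step 30: S(S(S(S(S(S(S(add(Z, mul(add(SZ, Z), mul(Z, SZ))))))))))
  step 31: S(S(S(S(S(S(S(mul(add(SZ, Z), mul(Z, SZ)))))))))
  step 32: S(S(S(S(S(S(S(mul(S(add(Z, Z)), mul(Z, SZ)))))))))
  step 33: S(S(S(S(S(S(S(add(mul(Z, SZ), mul(add(Z, Z), mul(Z, SZ))))))))))
  step 34: S(S(S(S(S(S(S(add(Z, mul(add(Z, Z), mul(Z, SZ))))))))))
  step 35: S(S(S(S(S(S(S(mul(add(Z, Z), mul(Z, SZ)))))))))
  step 36: S(S(S(S(S(S(S(mul(Z, mul(Z, SZ)))))))))
  step 37: S^7(Z)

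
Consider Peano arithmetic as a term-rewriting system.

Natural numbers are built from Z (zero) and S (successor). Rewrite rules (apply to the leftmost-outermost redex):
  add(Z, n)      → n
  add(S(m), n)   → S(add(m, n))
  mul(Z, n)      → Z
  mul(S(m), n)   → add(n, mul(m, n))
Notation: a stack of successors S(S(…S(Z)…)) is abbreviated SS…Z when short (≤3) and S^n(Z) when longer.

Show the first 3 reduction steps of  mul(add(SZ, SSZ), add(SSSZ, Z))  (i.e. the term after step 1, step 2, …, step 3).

Answer: after 3 steps: add(S(add(SSZ, Z)), mul(add(Z, SSZ), add(SSSZ, Z)))

Working:
  start: mul(add(SZ, SSZ), add(SSSZ, Z))
  step 1: mul(S(add(Z, SSZ)), add(SSSZ, Z))
  step 2: add(add(SSSZ, Z), mul(add(Z, SSZ), add(SSSZ, Z)))
  step 3: add(S(add(SSZ, Z)), mul(add(Z, SSZ), add(SSSZ, Z)))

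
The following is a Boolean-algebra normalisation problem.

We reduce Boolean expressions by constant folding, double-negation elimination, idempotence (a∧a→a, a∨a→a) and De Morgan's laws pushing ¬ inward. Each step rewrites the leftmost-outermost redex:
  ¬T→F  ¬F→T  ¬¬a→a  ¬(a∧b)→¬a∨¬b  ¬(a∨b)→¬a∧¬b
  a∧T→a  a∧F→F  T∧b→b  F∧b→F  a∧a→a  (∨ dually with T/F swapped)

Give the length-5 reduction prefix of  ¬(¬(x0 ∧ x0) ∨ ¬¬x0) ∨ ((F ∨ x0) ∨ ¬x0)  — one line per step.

Answer: after 5 steps: (x0 ∧ ¬x0) ∨ (x0 ∨ ¬x0)

Reduction:
  start: ¬(¬(x0 ∧ x0) ∨ ¬¬x0) ∨ ((F ∨ x0) ∨ ¬x0)
  step 1: (¬¬(x0 ∧ x0) ∧ ¬¬¬x0) ∨ ((F ∨ x0) ∨ ¬x0)
  step 2: ((x0 ∧ x0) ∧ ¬¬¬x0) ∨ ((F ∨ x0) ∨ ¬x0)
  step 3: (x0 ∧ ¬¬¬x0) ∨ ((F ∨ x0) ∨ ¬x0)
  step 4: (x0 ∧ ¬x0) ∨ ((F ∨ x0) ∨ ¬x0)
  step 5: (x0 ∧ ¬x0) ∨ (x0 ∨ ¬x0)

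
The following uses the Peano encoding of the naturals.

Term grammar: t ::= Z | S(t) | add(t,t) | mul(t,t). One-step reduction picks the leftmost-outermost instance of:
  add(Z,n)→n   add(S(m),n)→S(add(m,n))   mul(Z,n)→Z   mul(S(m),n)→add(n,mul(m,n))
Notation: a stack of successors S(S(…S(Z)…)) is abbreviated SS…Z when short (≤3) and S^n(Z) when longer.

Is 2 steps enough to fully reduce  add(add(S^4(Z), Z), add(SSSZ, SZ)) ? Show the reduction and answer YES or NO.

  start: add(add(S^4(Z), Z), add(SSSZ, SZ))
  →1  add(S(add(SSSZ, Z)), add(SSSZ, SZ))
  →2  S(add(add(SSSZ, Z), add(SSSZ, SZ)))

Answer: NO — after 2 steps the term is S(add(add(SSSZ, Z), add(SSSZ, SZ))), not yet normal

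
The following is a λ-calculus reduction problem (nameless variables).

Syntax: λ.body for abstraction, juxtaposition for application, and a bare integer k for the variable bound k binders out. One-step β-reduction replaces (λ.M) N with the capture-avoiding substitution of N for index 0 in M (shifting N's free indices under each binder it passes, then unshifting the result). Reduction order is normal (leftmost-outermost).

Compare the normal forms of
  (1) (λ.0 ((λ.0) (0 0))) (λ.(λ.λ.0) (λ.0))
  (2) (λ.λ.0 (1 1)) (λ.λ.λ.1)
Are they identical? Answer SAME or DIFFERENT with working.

Term A:
  start: (λ.0 ((λ.0) (0 0))) (λ.(λ.λ.0) (λ.0))
  [1] (λ.(λ.λ.0) (λ.0)) ((λ.0) ((λ.(λ.λ.0) (λ.0)) (λ.(λ.λ.0) (λ.0))))
  [2] (λ.λ.0) (λ.0)
  [3] λ.0

Term B:
  start: (λ.λ.0 (1 1)) (λ.λ.λ.1)
  [1] λ.0 ((λ.λ.λ.1) (λ.λ.λ.1))
  [2] λ.0 (λ.λ.1)

Answer: DIFFERENT — A ⇓ λ.0, B ⇓ λ.0 (λ.λ.1)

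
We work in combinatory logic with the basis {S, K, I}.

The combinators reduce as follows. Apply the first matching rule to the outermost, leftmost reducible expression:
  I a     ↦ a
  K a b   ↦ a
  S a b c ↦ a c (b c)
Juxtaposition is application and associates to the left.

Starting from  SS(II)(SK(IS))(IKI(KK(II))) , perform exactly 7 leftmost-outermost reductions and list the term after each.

Answer: after 7 steps: II(SK(IS))(IKI(KK(II)))

Reduction:
  start: SS(II)(SK(IS))(IKI(KK(II)))
  →1  S(SK(IS))(II(SK(IS)))(IKI(KK(II)))
  →2  SK(IS)(IKI(KK(II)))(II(SK(IS))(IKI(KK(II))))
  →3  K(IKI(KK(II)))(IS(IKI(KK(II))))(II(SK(IS))(IKI(KK(II))))
  →4  IKI(KK(II))(II(SK(IS))(IKI(KK(II))))
  →5  KI(KK(II))(II(SK(IS))(IKI(KK(II))))
  →6  I(II(SK(IS))(IKI(KK(II))))
  →7  II(SK(IS))(IKI(KK(II)))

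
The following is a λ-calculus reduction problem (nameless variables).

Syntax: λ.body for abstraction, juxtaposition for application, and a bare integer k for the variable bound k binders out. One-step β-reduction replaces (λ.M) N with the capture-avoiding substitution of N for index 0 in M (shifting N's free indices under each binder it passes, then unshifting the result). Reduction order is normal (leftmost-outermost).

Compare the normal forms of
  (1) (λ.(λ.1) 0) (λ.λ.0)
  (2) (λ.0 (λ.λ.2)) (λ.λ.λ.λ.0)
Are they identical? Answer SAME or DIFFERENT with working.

Term A:
  start: (λ.(λ.1) 0) (λ.λ.0)
  step 1: (λ.λ.λ.0) (λ.λ.0)
  step 2: λ.λ.0

Term B:
  start: (λ.0 (λ.λ.2)) (λ.λ.λ.λ.0)
  step 1: (λ.λ.λ.λ.0) (λ.λ.λ.λ.λ.λ.0)
  step 2: λ.λ.λ.0

Answer: DIFFERENT — A ⇓ λ.λ.0, B ⇓ λ.λ.λ.0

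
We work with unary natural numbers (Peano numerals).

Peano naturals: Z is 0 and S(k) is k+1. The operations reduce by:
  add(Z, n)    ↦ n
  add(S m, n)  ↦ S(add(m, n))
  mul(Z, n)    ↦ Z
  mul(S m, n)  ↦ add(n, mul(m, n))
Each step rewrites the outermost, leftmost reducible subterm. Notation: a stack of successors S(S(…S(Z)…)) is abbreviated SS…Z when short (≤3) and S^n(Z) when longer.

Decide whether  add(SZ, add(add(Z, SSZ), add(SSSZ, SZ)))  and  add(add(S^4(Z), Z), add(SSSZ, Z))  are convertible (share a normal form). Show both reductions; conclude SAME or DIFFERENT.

Answer: SAME — A ⇓ S^7(Z), B ⇓ S^7(Z)

Derivation:
Term A:
  start: add(SZ, add(add(Z, SSZ), add(SSSZ, SZ)))
  step 1: S(add(Z, add(add(Z, SSZ), add(SSSZ, SZ))))
  step 2: S(add(add(Z, SSZ), add(SSSZ, SZ)))
  step 3: S(add(SSZ, add(SSSZ, SZ)))
  step 4: S(S(add(SZ, add(SSSZ, SZ))))
  step 5: S(S(S(add(Z, add(SSSZ, SZ)))))
  step 6: S(S(S(add(SSSZ, SZ))))
  step 7: S(S(S(S(add(SSZ, SZ)))))
  step 8: S(S(S(S(S(add(SZ, SZ))))))
  step 9: S(S(S(S(S(S(add(Z, SZ)))))))
  step 10: S^7(Z)

Term B:
  start: add(add(S^4(Z), Z), add(SSSZ, Z))
  step 1: add(S(add(SSSZ, Z)), add(SSSZ, Z))
  step 2: S(add(add(SSSZ, Z), add(SSSZ, Z)))
  step 3: S(add(S(add(SSZ, Z)), add(SSSZ, Z)))
  step 4: S(S(add(add(SSZ, Z), add(SSSZ, Z))))
  step 5: S(S(add(S(add(SZ, Z)), add(SSSZ, Z))))
  step 6: S(S(S(add(add(SZ, Z), add(SSSZ, Z)))))
  step 7: S(S(S(add(S(add(Z, Z)), add(SSSZ, Z)))))
  step 8: S(S(S(S(add(add(Z, Z), add(SSSZ, Z))))))
  step 9: S(S(S(S(add(Z, add(SSSZ, Z))))))
  step 10: S(S(S(S(add(SSSZ, Z)))))
  step 11: S(S(S(S(S(add(SSZ, Z))))))
  step 12: S(S(S(S(S(S(add(SZ, Z)))))))
  step 13: S(S(S(S(S(S(S(add(Z, Z))))))))
  step 14: S^7(Z)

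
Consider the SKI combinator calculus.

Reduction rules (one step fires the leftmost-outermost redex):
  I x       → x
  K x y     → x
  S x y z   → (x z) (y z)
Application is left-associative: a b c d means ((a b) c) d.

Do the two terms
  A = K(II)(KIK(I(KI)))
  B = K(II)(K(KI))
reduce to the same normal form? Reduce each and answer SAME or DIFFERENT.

Answer: SAME — A ⇓ I, B ⇓ I

Reduction:
Term A:
  start: K(II)(KIK(I(KI)))
  [1] II
  [2] I

Term B:
  start: K(II)(K(KI))
  [1] II
  [2] I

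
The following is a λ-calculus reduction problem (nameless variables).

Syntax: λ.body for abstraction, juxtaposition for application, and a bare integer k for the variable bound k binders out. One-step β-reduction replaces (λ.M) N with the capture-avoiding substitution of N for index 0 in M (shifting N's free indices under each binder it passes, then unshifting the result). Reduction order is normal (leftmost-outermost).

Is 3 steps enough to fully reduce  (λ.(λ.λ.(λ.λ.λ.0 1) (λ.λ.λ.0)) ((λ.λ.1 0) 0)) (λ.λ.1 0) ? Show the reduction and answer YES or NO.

Answer: YES — reaches normal form λ.λ.λ.0 1 in 3 ≤ 3 steps

Working:
  start: (λ.(λ.λ.(λ.λ.λ.0 1) (λ.λ.λ.0)) ((λ.λ.1 0) 0)) (λ.λ.1 0)
  [1] (λ.λ.(λ.λ.λ.0 1) (λ.λ.λ.0)) ((λ.λ.1 0) (λ.λ.1 0))
  [2] λ.(λ.λ.λ.0 1) (λ.λ.λ.0)
  [3] λ.λ.λ.0 1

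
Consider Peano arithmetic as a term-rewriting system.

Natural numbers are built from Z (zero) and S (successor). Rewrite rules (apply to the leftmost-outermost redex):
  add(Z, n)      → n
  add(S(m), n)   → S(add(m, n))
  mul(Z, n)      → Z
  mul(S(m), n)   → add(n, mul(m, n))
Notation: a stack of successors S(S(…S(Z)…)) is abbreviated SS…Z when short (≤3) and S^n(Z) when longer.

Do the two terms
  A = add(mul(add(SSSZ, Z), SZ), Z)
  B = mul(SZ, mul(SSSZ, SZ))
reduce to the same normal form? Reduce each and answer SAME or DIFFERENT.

Answer: SAME — A ⇓ SSSZ, B ⇓ SSSZ

Working:
Term A:
  start: add(mul(add(SSSZ, Z), SZ), Z)
  step 1: add(mul(S(add(SSZ, Z)), SZ), Z)
  step 2: add(add(SZ, mul(add(SSZ, Z), SZ)), Z)
  step 3: add(S(add(Z, mul(add(SSZ, Z), SZ))), Z)
  step 4: S(add(add(Z, mul(add(SSZ, Z), SZ)), Z))
  step 5: S(add(mul(add(SSZ, Z), SZ), Z))
  step 6: S(add(mul(S(add(SZ, Z)), SZ), Z))
  step 7: S(add(add(SZ, mul(add(SZ, Z), SZ)), Z))
  step 8: S(add(S(add(Z, mul(add(SZ, Z), SZ))), Z))
  step 9: S(S(add(add(Z, mul(add(SZ, Z), SZ)), Z)))
  step 10: S(S(add(mul(add(SZ, Z), SZ), Z)))
  step 11: S(S(add(mul(S(add(Z, Z)), SZ), Z)))
  step 12: S(S(add(add(SZ, mul(add(Z, Z), SZ)), Z)))
  step 13: S(S(add(S(add(Z, mul(add(Z, Z), SZ))), Z)))
  step 14: S(S(S(add(add(Z, mul(add(Z, Z), SZ)), Z))))
  step 15: S(S(S(add(mul(add(Z, Z), SZ), Z))))
  step 16: S(S(S(add(mul(Z, SZ), Z))))
  step 17: S(S(S(add(Z, Z))))
  step 18: SSSZ

Term B:
  start: mul(SZ, mul(SSSZ, SZ))
  step 1: add(mul(SSSZ, SZ), mul(Z, mul(SSSZ, SZ)))
  step 2: add(add(SZ, mul(SSZ, SZ)), mul(Z, mul(SSSZ, SZ)))
  step 3: add(S(add(Z, mul(SSZ, SZ))), mul(Z, mul(SSSZ, SZ)))
  step 4: S(add(add(Z, mul(SSZ, SZ)), mul(Z, mul(SSSZ, SZ))))
  step 5: S(add(mul(SSZ, SZ), mul(Z, mul(SSSZ, SZ))))
  step 6: S(add(add(SZ, mul(SZ, SZ)), mul(Z, mul(SSSZ, SZ))))
  step 7: S(add(S(add(Z, mul(SZ, SZ))), mul(Z, mul(SSSZ, SZ))))
  step 8: S(S(add(add(Z, mul(SZ, SZ)), mul(Z, mul(SSSZ, SZ)))))
  step 9: S(S(add(mul(SZ, SZ), mul(Z, mul(SSSZ, SZ)))))
  step 10: S(S(add(add(SZ, mul(Z, SZ)), mul(Z, mul(SSSZ, SZ)))))
  step 11: S(S(add(S(add(Z, mul(Z, SZ))), mul(Z, mul(SSSZ, SZ)))))
  step 12: S(S(S(add(add(Z, mul(Z, SZ)), mul(Z, mul(SSSZ, SZ))))))
  step 13: S(S(S(add(mul(Z, SZ), mul(Z, mul(SSSZ, SZ))))))
  step 14: S(S(S(add(Z, mul(Z, mul(SSSZ, SZ))))))
  step 15: S(S(S(mul(Z, mul(SSSZ, SZ)))))
  step 16: SSSZ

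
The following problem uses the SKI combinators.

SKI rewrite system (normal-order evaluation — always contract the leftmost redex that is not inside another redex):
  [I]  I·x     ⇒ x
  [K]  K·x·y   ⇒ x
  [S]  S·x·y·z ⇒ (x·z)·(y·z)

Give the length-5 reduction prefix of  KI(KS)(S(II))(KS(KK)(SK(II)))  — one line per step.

  start: KI(KS)(S(II))(KS(KK)(SK(II)))
  step 1: I(S(II))(KS(KK)(SK(II)))
  step 2: S(II)(KS(KK)(SK(II)))
  step 3: SI(KS(KK)(SK(II)))
  step 4: SI(S(SK(II)))
  step 5: SI(S(SKI))

Answer: after 5 steps: SI(S(SKI))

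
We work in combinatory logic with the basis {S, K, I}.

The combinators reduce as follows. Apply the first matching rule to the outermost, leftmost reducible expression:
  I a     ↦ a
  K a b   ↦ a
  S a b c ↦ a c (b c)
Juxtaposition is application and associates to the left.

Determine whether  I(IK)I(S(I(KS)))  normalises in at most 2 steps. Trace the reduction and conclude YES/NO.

  start: I(IK)I(S(I(KS)))
  step 1: IKI(S(I(KS)))
  step 2: KI(S(I(KS)))

Answer: NO — after 2 steps the term is KI(S(I(KS))), not yet normal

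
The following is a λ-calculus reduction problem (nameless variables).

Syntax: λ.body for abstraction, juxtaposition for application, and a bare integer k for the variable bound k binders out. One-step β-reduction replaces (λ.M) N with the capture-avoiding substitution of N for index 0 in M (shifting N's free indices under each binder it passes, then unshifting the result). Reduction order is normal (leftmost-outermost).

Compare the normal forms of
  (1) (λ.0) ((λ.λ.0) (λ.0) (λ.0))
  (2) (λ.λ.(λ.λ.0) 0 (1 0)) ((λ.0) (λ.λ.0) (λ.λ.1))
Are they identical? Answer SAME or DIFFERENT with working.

Term A:
  start: (λ.0) ((λ.λ.0) (λ.0) (λ.0))
  →1  (λ.λ.0) (λ.0) (λ.0)
  →2  (λ.0) (λ.0)
  →3  λ.0

Term B:
  start: (λ.λ.(λ.λ.0) 0 (1 0)) ((λ.0) (λ.λ.0) (λ.λ.1))
  →1  λ.(λ.λ.0) 0 ((λ.0) (λ.λ.0) (λ.λ.1) 0)
  →2  λ.(λ.0) ((λ.0) (λ.λ.0) (λ.λ.1) 0)
  →3  λ.(λ.0) (λ.λ.0) (λ.λ.1) 0
  →4  λ.(λ.λ.0) (λ.λ.1) 0
  →5  λ.(λ.0) 0
  →6  λ.0

Answer: SAME — A ⇓ λ.0, B ⇓ λ.0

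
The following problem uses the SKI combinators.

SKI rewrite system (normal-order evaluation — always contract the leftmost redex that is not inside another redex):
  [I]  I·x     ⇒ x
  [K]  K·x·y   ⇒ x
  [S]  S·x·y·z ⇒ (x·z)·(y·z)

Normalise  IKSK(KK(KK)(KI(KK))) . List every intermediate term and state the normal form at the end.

  start: IKSK(KK(KK)(KI(KK)))
  →1  KSK(KK(KK)(KI(KK)))
  →2  S(KK(KK)(KI(KK)))
  →3  S(K(KI(KK)))
  →4  S(KI)

Answer: normal form = S(KI)  (in 4 steps)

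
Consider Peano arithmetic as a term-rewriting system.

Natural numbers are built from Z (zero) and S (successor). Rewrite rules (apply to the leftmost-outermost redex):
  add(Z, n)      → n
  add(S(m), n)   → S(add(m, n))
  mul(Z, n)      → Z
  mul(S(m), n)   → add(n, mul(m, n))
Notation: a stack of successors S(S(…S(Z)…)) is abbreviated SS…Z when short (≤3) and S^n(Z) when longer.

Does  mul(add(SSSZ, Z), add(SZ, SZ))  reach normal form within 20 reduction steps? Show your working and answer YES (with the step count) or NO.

Answer: NO — after 20 steps the term is S(S(S(S(S(S(add(Z, mul(add(Z, Z), add(SZ, SZ))))))))), not yet normal

Derivation:
  start: mul(add(SSSZ, Z), add(SZ, SZ))
  step 1: mul(S(add(SSZ, Z)), add(SZ, SZ))
  step 2: add(add(SZ, SZ), mul(add(SSZ, Z), add(SZ, SZ)))
  step 3: add(S(add(Z, SZ)), mul(add(SSZ, Z), add(SZ, SZ)))
  step 4: S(add(add(Z, SZ), mul(add(SSZ, Z), add(SZ, SZ))))
  step 5: S(add(SZ, mul(add(SSZ, Z), add(SZ, SZ))))
  step 6: S(S(add(Z, mul(add(SSZ, Z), add(SZ, SZ)))))
  step 7: S(S(mul(add(SSZ, Z), add(SZ, SZ))))
  step 8: S(S(mul(S(add(SZ, Z)), add(SZ, SZ))))
  step 9: S(S(add(add(SZ, SZ), mul(add(SZ, Z), add(SZ, SZ)))))
  step 10: S(S(add(S(add(Z, SZ)), mul(add(SZ, Z), add(SZ, SZ)))))
  step 11: S(S(S(add(add(Z, SZ), mul(add(SZ, Z), add(SZ, SZ))))))
  step 12: S(S(S(add(SZ, mul(add(SZ, Z), add(SZ, SZ))))))
  step 13: S(S(S(S(add(Z, mul(add(SZ, Z), add(SZ, SZ)))))))
  step 14: S(S(S(S(mul(add(SZ, Z), add(SZ, SZ))))))
  step 15: S(S(S(S(mul(S(add(Z, Z)), add(SZ, SZ))))))
  step 16: S(S(S(S(add(add(SZ, SZ), mul(add(Z, Z), add(SZ, SZ)))))))
  step 17: S(S(S(S(add(S(add(Z, SZ)), mul(add(Z, Z), add(SZ, SZ)))))))
  step 18: S(S(S(S(S(add(add(Z, SZ), mul(add(Z, Z), add(SZ, SZ))))))))
  step 19: S(S(S(S(S(add(SZ, mul(add(Z, Z), add(SZ, SZ))))))))
  step 20: S(S(S(S(S(S(add(Z, mul(add(Z, Z), add(SZ, SZ)))))))))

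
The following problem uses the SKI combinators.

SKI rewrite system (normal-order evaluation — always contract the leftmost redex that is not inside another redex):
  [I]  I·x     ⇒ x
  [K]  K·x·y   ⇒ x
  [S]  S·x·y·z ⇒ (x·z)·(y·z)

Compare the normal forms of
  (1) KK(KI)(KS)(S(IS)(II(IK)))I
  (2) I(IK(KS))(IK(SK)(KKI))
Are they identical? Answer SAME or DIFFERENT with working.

Term A:
  start: KK(KI)(KS)(S(IS)(II(IK)))I
  step 1: K(KS)(S(IS)(II(IK)))I
  step 2: KSI
  step 3: S

Term B:
  start: I(IK(KS))(IK(SK)(KKI))
  step 1: IK(KS)(IK(SK)(KKI))
  step 2: K(KS)(IK(SK)(KKI))
  step 3: KS

Answer: DIFFERENT — A ⇓ S, B ⇓ KS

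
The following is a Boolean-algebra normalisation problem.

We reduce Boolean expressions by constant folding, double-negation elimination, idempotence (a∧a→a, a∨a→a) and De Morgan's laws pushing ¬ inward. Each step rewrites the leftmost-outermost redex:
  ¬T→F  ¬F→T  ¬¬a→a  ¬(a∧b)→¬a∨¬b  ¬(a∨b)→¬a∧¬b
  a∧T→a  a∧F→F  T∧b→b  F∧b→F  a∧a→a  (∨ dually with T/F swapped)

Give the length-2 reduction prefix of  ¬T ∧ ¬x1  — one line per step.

Answer: after 2 steps: F

Reduction:
  start: ¬T ∧ ¬x1
  [1] F ∧ ¬x1
  [2] F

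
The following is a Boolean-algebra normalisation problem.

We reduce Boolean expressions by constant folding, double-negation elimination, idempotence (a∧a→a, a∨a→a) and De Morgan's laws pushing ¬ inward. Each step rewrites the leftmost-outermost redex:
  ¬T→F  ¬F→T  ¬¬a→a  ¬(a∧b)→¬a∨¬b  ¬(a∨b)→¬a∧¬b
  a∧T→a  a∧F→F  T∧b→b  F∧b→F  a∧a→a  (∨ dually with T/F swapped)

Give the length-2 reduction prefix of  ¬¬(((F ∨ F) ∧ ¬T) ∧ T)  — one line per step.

Answer: after 2 steps: (F ∨ F) ∧ ¬T

Working:
  start: ¬¬(((F ∨ F) ∧ ¬T) ∧ T)
  →1  ((F ∨ F) ∧ ¬T) ∧ T
  →2  (F ∨ F) ∧ ¬T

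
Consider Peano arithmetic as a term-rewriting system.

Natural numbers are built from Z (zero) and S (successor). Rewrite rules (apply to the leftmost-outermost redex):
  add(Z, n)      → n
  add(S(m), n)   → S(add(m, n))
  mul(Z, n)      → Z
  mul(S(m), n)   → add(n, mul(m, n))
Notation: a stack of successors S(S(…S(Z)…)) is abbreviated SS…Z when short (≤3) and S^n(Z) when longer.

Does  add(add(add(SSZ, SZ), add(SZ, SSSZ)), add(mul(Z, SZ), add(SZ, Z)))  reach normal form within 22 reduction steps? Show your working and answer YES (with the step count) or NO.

  start: add(add(add(SSZ, SZ), add(SZ, SSSZ)), add(mul(Z, SZ), add(SZ, Z)))
  →1  add(add(S(add(SZ, SZ)), add(SZ, SSSZ)), add(mul(Z, SZ), add(SZ, Z)))
  →2  add(S(add(add(SZ, SZ), add(SZ, SSSZ))), add(mul(Z, SZ), add(SZ, Z)))
  →3  S(add(add(add(SZ, SZ), add(SZ, SSSZ)), add(mul(Z, SZ), add(SZ, Z))))
  →4  S(add(add(S(add(Z, SZ)), add(SZ, SSSZ)), add(mul(Z, SZ), add(SZ, Z))))
  →5  S(add(S(add(add(Z, SZ), add(SZ, SSSZ))), add(mul(Z, SZ), add(SZ, Z))))
  →6  S(S(add(add(add(Z, SZ), add(SZ, SSSZ)), add(mul(Z, SZ), add(SZ, Z)))))
  →7  S(S(add(add(SZ, add(SZ, SSSZ)), add(mul(Z, SZ), add(SZ, Z)))))
  →8  S(S(add(S(add(Z, add(SZ, SSSZ))), add(mul(Z, SZ), add(SZ, Z)))))
  →9  S(S(S(add(add(Z, add(SZ, SSSZ)), add(mul(Z, SZ), add(SZ, Z))))))
  →10  S(S(S(add(add(SZ, SSSZ), add(mul(Z, SZ), add(SZ, Z))))))
  →11  S(S(S(add(S(add(Z, SSSZ)), add(mul(Z, SZ), add(SZ, Z))))))
  →12  S(S(S(S(add(add(Z, SSSZ), add(mul(Z, SZ), add(SZ, Z)))))))
  →13  S(S(S(S(add(SSSZ, add(mul(Z, SZ), add(SZ, Z)))))))
  →14  S(S(S(S(S(add(SSZ, add(mul(Z, SZ), add(SZ, Z))))))))
  →15  S(S(S(S(S(S(add(SZ, add(mul(Z, SZ), add(SZ, Z)))))))))
  →16  S(S(S(S(S(S(S(add(Z, add(mul(Z, SZ), add(SZ, Z))))))))))
  →17  S(S(S(S(S(S(S(add(mul(Z, SZ), add(SZ, Z)))))))))
  →18  S(S(S(S(S(S(S(add(Z, add(SZ, Z)))))))))
  →19  S(S(S(S(S(S(S(add(SZ, Z))))))))
  →20  S(S(S(S(S(S(S(S(add(Z, Z)))))))))
  →21  S^8(Z)

Answer: YES — reaches normal form S^8(Z) in 21 ≤ 22 steps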